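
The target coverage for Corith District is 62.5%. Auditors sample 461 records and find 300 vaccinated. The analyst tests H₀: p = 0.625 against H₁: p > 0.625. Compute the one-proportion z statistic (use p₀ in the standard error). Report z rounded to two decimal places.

z = 1.14

p̂ = 300/461 ≈ 0.65076.
SE = √(p₀(1−p₀)/n) = √(0.23438/461) = 0.02255.
z = (0.65076 − 0.625)/0.02255 = 0.02576/0.02255 = 1.14.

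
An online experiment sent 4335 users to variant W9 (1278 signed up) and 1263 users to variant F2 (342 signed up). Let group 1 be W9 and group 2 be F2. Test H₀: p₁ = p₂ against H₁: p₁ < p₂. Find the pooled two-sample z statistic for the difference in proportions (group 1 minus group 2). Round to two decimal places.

p̂₁ = 1278/4335 ≈ 0.2948, p̂₂ = 342/1263 ≈ 0.2708.
Pooled p̂ = (1278+342)/(4335+1263) = 1620/5598 = 0.2894.
SE = √(0.205643 × 0.00102245) = 0.0145.
z = (0.2948 − 0.2708)/0.0145 = 0.0240/0.0145 = 1.66.
p-value = P(Z < 1.657) ≈ 0.9512.

z = 1.66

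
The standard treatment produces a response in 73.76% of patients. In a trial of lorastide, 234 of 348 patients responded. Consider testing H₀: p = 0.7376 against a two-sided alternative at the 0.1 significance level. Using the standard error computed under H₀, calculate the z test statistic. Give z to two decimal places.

z = -2.76

p̂ = 234/348 = 0.6724.
Under H₀, SE = √(0.7376·0.2624/348) = √(0.000556167) = 0.0236.
z = (0.6724 − 0.7376)/0.0236 = -0.0652/0.0236 = -2.76.
p-value = 2·P(Z > 2.764) ≈ 0.0057. With α = 0.1, reject H₀.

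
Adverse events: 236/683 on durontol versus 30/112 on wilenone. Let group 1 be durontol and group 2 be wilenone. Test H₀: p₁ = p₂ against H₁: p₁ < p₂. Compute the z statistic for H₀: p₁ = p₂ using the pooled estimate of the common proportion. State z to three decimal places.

z = 1.615

p̂₁ = 236/683 = 0.34553, p̂₂ = 30/112 = 0.26786.
Pooled p̂ = (236+30)/(683+112) = 266/795 = 0.33459.
SE = √(p̂(1−p̂)(1/n₁+1/n₂)) = √(0.33459·0.66541·0.0103927) = √(0.00231383) = 0.04810.
z = (0.34553 − 0.26786)/0.04810 = 0.07767/0.04810 = 1.615.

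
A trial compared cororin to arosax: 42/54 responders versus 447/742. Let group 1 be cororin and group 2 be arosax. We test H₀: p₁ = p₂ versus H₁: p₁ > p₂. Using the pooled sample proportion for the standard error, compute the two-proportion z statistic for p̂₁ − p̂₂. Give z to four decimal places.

p̂₁ = 42/54 = 0.777778, p̂₂ = 447/742 = 0.602426.
Pooled p̂ = (42+447)/(54+742) = 489/796 = 0.614322.
SE = √(0.236931 × 0.0198662) = 0.068607.
z = (0.777778 − 0.602426)/0.068607 = 0.175352/0.068607 = 2.5559.

z = 2.5559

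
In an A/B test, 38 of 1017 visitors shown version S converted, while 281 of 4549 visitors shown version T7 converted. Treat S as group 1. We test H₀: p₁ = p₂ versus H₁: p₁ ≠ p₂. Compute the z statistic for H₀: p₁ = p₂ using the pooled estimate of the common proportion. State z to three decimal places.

z = -3.027

p̂₁ = 38/1017 = 0.037365, p̂₂ = 281/4549 = 0.061772.
Pooled p̂ = (38+281)/(1017+4549) = 319/5566 = 0.057312.
SE = √(p̂(1−p̂)(1/n₁+1/n₂)) = √(0.057312·0.942688·0.00120311) = √(6.50012e-05) = 0.008062.
z = (0.037365 − 0.061772)/0.008062 = -0.024407/0.008062 = -3.027.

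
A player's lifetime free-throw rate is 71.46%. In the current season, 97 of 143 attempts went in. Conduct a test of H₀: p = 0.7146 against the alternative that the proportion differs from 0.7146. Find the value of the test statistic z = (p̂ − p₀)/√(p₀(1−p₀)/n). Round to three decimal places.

z = -0.961

p̂ = 97/143 = 0.67832.
Under H₀, SE = √(0.7146·0.2854/143) = √(0.0014262) = 0.03777.
z = (0.67832 − 0.7146)/0.03777 = -0.03628/0.03777 = -0.961.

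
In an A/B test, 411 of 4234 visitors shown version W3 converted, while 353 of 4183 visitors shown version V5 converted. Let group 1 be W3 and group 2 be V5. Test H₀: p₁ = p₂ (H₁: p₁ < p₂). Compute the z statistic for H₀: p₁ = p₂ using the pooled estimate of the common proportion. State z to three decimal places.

z = 2.025

p̂₁ = 411/4234 = 0.097071, p̂₂ = 353/4183 = 0.084389.
Pooled p̂ = (411+353)/(4234+4183) = 764/8417 = 0.090769.
SE = √(p̂(1−p̂)(1/n₁+1/n₂)) = √(0.090769·0.909231·0.000475246) = √(3.92219e-05) = 0.006263.
z = (0.097071 − 0.084389)/0.006263 = 0.012682/0.006263 = 2.025.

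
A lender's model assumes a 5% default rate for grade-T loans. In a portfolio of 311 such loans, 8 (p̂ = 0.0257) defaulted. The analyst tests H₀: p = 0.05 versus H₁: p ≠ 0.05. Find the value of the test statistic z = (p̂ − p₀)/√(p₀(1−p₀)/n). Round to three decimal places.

z = -1.964

p̂ = 8/311 ≈ 0.02572.
SE = √(p₀(1−p₀)/n) = √(0.0475/311) = 0.01236.
z = (0.02572 − 0.05)/0.01236 = -0.02428/0.01236 = -1.964.
p-value = 2·P(Z > 1.964) ≈ 0.0495.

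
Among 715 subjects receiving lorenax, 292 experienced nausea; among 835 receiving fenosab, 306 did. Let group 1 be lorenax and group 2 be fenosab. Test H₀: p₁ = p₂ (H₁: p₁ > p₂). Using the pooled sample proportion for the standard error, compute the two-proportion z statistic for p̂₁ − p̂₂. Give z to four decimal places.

p̂₁ = 292/715 = 0.408392, p̂₂ = 306/835 = 0.366467.
Pooled p̂ = (292+306)/(715+835) = 598/1550 = 0.385806.
SE = √(p̂(1−p̂)(1/n₁+1/n₂)) = √(0.385806·0.614194·0.00259621) = √(0.000615197) = 0.024803.
z = (0.408392 − 0.366467)/0.024803 = 0.041925/0.024803 = 1.6903.

z = 1.6903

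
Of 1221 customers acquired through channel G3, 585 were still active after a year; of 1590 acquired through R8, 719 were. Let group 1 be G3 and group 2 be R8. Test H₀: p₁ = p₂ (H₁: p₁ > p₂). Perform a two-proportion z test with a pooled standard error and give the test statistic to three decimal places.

p̂₁ = 585/1221 = 0.47912, p̂₂ = 719/1590 = 0.45220.
Pooled p̂ = (585+719)/(1221+1590) = 1304/2811 = 0.46389.
SE = √(0.248696 × 0.00144793) = 0.01898.
z = (0.47912 − 0.45220)/0.01898 = 0.02692/0.01898 = 1.418.
p-value = P(Z > 1.418) ≈ 0.0780.

z = 1.418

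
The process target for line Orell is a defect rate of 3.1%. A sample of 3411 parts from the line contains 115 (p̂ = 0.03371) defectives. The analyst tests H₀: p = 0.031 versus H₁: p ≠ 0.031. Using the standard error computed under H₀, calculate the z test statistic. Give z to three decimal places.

z = 0.915

p̂ = 115/3411 = 0.0337145.
Under H₀, SE = √(0.031·0.969/3411) = √(8.80651e-06) = 0.0029676.
z = (0.0337145 − 0.031)/0.0029676 = 0.0027145/0.0029676 = 0.915.
p-value = 2·P(Z > 0.915) ≈ 0.3603.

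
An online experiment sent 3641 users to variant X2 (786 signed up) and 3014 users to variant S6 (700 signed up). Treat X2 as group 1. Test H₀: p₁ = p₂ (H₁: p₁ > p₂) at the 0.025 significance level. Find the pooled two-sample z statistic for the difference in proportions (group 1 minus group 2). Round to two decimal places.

z = -1.60

p̂₁ = 786/3641 = 0.21587, p̂₂ = 700/3014 = 0.23225.
Pooled p̂ = (786+700)/(3641+3014) = 1486/6655 = 0.22329.
SE = √(0.173432 × 0.000606435) = 0.01026.
z = (0.21587 − 0.23225)/0.01026 = -0.01638/0.01026 = -1.60.
p-value = P(Z > -1.597) ≈ 0.9448; since p > α = 0.025, fail to reject H₀.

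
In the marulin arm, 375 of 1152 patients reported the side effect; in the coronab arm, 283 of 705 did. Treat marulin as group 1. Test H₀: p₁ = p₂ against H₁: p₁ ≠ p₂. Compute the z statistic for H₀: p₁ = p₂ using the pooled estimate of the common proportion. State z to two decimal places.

p̂₁ = 375/1152 = 0.32552, p̂₂ = 283/705 = 0.40142.
Pooled p̂ = (375+283)/(1152+705) = 658/1857 = 0.35433.
SE = √(0.228782 × 0.0022865) = 0.02287.
z = (0.32552 − 0.40142)/0.02287 = -0.07590/0.02287 = -3.32.

z = -3.32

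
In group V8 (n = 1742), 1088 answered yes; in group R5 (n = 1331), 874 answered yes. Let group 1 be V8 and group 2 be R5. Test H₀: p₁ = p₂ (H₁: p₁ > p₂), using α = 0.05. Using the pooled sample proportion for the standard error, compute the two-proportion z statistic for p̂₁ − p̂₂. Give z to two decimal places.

p̂₁ = 1088/1742 = 0.6246, p̂₂ = 874/1331 = 0.6566.
Pooled p̂ = (1088+874)/(1742+1331) = 1962/3073 = 0.6385.
SE = √(0.230828 × 0.00132537) = 0.0175.
z = (0.6246 − 0.6566)/0.0175 = -0.0320/0.0175 = -1.83.
p-value = P(Z > -1.834) ≈ 0.9667. With α = 0.05, fail to reject H₀.

z = -1.83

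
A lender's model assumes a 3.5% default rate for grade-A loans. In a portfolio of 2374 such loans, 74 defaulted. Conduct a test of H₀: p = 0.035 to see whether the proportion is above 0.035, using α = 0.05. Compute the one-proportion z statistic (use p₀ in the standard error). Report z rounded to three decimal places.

p̂ = 74/2374 = 0.031171.
Under H₀, SE = √(0.035·0.965/2374) = √(1.4227e-05) = 0.003772.
z = (0.031171 − 0.035)/0.003772 = -0.003829/0.003772 = -1.015.
p-value = P(Z > -1.015) ≈ 0.8450. With α = 0.05, fail to reject H₀.

z = -1.015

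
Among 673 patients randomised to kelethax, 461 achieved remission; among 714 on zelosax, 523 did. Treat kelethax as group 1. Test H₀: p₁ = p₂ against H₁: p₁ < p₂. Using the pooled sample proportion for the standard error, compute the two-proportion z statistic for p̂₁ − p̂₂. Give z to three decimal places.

p̂₁ = 461/673 = 0.684993, p̂₂ = 523/714 = 0.732493.
Pooled p̂ = (461+523)/(673+714) = 984/1387 = 0.709445.
SE = √(0.206133 × 0.00288644) = 0.024392.
z = (0.684993 − 0.732493)/0.024392 = -0.047500/0.024392 = -1.947.
p-value = P(Z < -1.947) ≈ 0.0257.

z = -1.947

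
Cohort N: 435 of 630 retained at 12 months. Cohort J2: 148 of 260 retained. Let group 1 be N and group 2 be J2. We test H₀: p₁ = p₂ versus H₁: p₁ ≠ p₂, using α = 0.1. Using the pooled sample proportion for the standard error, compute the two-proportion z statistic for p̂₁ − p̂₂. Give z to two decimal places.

z = 3.46

p̂₁ = 435/630 ≈ 0.69048, p̂₂ = 148/260 ≈ 0.56923.
Pooled p̂ = (435+148)/(630+260) = 583/890 = 0.65506.
SE = √(p̂(1−p̂)(1/n₁+1/n₂)) = √(0.65506·0.34494·0.00543346) = √(0.00122773) = 0.03504.
z = (0.69048 − 0.56923)/0.03504 = 0.12125/0.03504 = 3.46.
p-value = 2·P(Z > 3.460) ≈ 0.0005; since p < α = 0.1, reject H₀.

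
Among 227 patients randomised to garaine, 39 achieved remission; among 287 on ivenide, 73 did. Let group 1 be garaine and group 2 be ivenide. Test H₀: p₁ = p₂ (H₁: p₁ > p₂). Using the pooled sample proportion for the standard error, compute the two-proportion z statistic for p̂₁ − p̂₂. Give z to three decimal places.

z = -2.251

p̂₁ = 39/227 = 0.17181, p̂₂ = 73/287 = 0.25436.
Pooled p̂ = (39+73)/(227+287) = 112/514 = 0.21790.
SE = √(0.170419 × 0.00788961) = 0.03667.
z = (0.17181 − 0.25436)/0.03667 = -0.08255/0.03667 = -2.251.
p-value = P(Z > -2.251) ≈ 0.9878.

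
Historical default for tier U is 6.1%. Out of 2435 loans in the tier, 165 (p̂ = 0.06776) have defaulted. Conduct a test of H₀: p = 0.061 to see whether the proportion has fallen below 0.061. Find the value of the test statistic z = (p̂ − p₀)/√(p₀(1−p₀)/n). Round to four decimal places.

z = 1.3942

p̂ = 165/2435 = 0.067762.
Under H₀, SE = √(0.061·0.939/2435) = √(2.35232e-05) = 0.004850.
z = (0.067762 − 0.061)/0.004850 = 0.006762/0.004850 = 1.3942.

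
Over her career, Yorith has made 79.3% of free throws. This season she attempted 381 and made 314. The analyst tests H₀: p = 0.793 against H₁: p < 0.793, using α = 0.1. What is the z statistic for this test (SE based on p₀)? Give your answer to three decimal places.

p̂ = 314/381 ≈ 0.824147.
Under H₀, SE = √(0.793·0.207/381) = √(0.000430843) = 0.020757.
z = (0.824147 − 0.793)/0.020757 = 0.031147/0.020757 = 1.501.
p-value = P(Z < 1.501) ≈ 0.9333, so at α = 0.1 we fail to reject H₀.

z = 1.501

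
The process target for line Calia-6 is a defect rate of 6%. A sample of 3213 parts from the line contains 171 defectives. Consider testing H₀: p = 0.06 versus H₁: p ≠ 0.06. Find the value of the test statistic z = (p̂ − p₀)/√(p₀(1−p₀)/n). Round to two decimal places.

z = -1.62

p̂ = 171/3213 ≈ 0.0532.
SE = √(p₀(1−p₀)/n) = √(0.0564/3213) = 0.0042.
z = (0.0532 − 0.06)/0.0042 = -0.0068/0.0042 = -1.62.
Two-sided p-value ≈ 2·Φ(−1.618) = 0.1057.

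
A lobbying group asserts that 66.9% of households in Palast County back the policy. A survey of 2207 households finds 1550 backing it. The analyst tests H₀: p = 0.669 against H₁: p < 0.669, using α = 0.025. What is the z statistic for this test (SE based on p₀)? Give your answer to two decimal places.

z = 3.33

p̂ = 1550/2207 ≈ 0.7023.
SE = √(p₀(1−p₀)/n) = √(0.22144/2207) = 0.0100.
z = (0.7023 − 0.669)/0.0100 = 0.0333/0.0100 = 3.33.
p-value = P(Z < 3.326) ≈ 0.9996, so at α = 0.025 we fail to reject H₀.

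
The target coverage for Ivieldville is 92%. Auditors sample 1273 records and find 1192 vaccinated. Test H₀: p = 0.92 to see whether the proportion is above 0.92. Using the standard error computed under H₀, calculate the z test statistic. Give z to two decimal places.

p̂ = 1192/1273 = 0.93637.
SE = √(p₀(1−p₀)/n) = √(0.0736/1273) = 0.00760.
z = (0.93637 − 0.92)/0.00760 = 0.01637/0.00760 = 2.15.
p-value = P(Z > 2.153) ≈ 0.0157.

z = 2.15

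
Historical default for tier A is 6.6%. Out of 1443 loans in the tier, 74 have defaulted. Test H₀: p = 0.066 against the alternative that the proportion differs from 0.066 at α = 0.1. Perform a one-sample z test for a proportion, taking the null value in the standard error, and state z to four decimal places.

p̂ = 74/1443 ≈ 0.051282.
SE = √(p₀(1−p₀)/n) = √(0.061644/1443) = 0.006536.
z = (0.051282 − 0.066)/0.006536 = -0.014718/0.006536 = -2.2518.
p-value = 2·P(Z > 2.252) ≈ 0.0243. With α = 0.1, reject H₀.

z = -2.2518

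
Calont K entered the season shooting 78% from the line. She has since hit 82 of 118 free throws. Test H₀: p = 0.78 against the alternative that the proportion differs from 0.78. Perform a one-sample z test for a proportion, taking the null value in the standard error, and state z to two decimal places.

p̂ = 82/118 ≈ 0.6949.
SE = √(p₀(1−p₀)/n) = √(0.1716/118) = 0.0381.
z = (0.6949 − 0.78)/0.0381 = -0.0851/0.0381 = -2.23.

z = -2.23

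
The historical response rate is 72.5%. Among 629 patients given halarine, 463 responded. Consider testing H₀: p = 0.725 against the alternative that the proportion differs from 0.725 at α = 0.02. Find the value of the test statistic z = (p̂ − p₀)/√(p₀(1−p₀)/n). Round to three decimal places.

z = 0.623

p̂ = 463/629 ≈ 0.73609.
Under H₀, SE = √(0.725·0.275/629) = √(0.000316971) = 0.01780.
z = (0.73609 − 0.725)/0.01780 = 0.01109/0.01780 = 0.623.
Two-sided p-value ≈ 2·Φ(−0.623) = 0.5334, so at α = 0.02 we fail to reject H₀.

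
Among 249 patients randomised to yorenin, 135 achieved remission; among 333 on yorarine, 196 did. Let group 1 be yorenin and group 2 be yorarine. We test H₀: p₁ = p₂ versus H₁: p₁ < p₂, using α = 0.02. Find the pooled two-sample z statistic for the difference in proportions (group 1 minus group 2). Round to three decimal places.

p̂₁ = 135/249 = 0.54217, p̂₂ = 196/333 = 0.58859.
Pooled p̂ = (135+196)/(249+333) = 331/582 = 0.56873.
SE = √(p̂(1−p̂)(1/n₁+1/n₂)) = √(0.56873·0.43127·0.00701907) = √(0.00172161) = 0.04149.
z = (0.54217 − 0.58859)/0.04149 = -0.04642/0.04149 = -1.119.
p-value = P(Z < -1.119) ≈ 0.1316. With α = 0.02, fail to reject H₀.

z = -1.119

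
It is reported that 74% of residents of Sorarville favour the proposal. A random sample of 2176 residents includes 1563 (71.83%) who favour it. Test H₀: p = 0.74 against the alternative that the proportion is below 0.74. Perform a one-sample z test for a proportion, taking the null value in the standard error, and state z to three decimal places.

p̂ = 1563/2176 = 0.718290.
Under H₀, SE = √(0.74·0.26/2176) = √(8.84191e-05) = 0.009403.
z = (0.718290 − 0.74)/0.009403 = -0.021710/0.009403 = -2.309.
p-value = P(Z < -2.309) ≈ 0.0105.

z = -2.309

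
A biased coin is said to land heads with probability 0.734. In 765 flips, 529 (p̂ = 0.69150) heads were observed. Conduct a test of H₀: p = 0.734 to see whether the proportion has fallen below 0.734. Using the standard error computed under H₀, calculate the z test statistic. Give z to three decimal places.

p̂ = 529/765 = 0.69150.
Under H₀, SE = √(0.734·0.266/765) = √(0.000255221) = 0.01598.
z = (0.69150 − 0.734)/0.01598 = -0.04250/0.01598 = -2.660.
p-value = P(Z < -2.660) ≈ 0.0039.

z = -2.660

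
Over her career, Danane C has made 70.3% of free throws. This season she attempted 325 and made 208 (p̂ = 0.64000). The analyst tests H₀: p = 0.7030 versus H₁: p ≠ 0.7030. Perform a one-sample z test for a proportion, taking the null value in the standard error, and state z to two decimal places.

p̂ = 208/325 = 0.6400.
Standard error under H₀: √(0.703×0.297/325) = 0.0253.
z = (0.6400 − 0.703)/0.0253 = -0.0630/0.0253 = -2.49.
p-value = 2·P(Z > 2.486) ≈ 0.0129.

z = -2.49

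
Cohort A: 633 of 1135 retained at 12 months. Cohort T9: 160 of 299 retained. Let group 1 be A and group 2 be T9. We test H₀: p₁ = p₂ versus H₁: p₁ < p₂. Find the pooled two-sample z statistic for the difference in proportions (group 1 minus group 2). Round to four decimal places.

z = 0.6990

p̂₁ = 633/1135 = 0.557709, p̂₂ = 160/299 = 0.535117.
Pooled p̂ = (633+160)/(1135+299) = 793/1434 = 0.552999.
SE = √(0.247191 × 0.00422554) = 0.032319.
z = (0.557709 − 0.535117)/0.032319 = 0.022592/0.032319 = 0.6990.
p-value = P(Z < 0.699) ≈ 0.7577.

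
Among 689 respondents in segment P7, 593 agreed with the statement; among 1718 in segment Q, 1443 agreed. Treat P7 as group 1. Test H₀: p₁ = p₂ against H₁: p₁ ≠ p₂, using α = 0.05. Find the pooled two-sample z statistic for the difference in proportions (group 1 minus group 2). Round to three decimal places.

p̂₁ = 593/689 = 0.86067, p̂₂ = 1443/1718 = 0.83993.
Pooled p̂ = (593+1443)/(689+1718) = 2036/2407 = 0.84587.
SE = √(p̂(1−p̂)(1/n₁+1/n₂)) = √(0.84587·0.15413·0.00203345) = √(0.000265114) = 0.01628.
z = (0.86067 − 0.83993)/0.01628 = 0.02074/0.01628 = 1.274.
Two-sided p-value ≈ 2·Φ(−1.274) = 0.2028, so at α = 0.05 we fail to reject H₀.

z = 1.274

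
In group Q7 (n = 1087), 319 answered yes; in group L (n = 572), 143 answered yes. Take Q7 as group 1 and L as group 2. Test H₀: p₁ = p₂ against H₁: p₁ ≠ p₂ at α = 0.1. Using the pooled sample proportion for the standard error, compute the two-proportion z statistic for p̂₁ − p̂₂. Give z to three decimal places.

p̂₁ = 319/1087 ≈ 0.293468, p̂₂ = 143/572 ≈ 0.250000.
Pooled p̂ = (319+143)/(1087+572) = 462/1659 = 0.278481.
SE = √(0.200929 × 0.00266821) = 0.023154.
z = (0.293468 − 0.250000)/0.023154 = 0.043468/0.023154 = 1.877.
p-value = 2·P(Z > 1.877) ≈ 0.0605; since p < α = 0.1, reject H₀.

z = 1.877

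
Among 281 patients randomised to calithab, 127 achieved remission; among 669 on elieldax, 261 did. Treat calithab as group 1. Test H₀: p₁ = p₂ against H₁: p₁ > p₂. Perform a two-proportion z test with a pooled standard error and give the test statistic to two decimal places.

z = 1.77

p̂₁ = 127/281 ≈ 0.4520, p̂₂ = 261/669 ≈ 0.3901.
Pooled p̂ = (127+261)/(281+669) = 388/950 = 0.4084.
SE = √(p̂(1−p̂)(1/n₁+1/n₂)) = √(0.4084·0.5916·0.00505349) = √(0.00122099) = 0.0349.
z = (0.4520 − 0.3901)/0.0349 = 0.0619/0.0349 = 1.77.
p-value = P(Z > 1.769) ≈ 0.0384.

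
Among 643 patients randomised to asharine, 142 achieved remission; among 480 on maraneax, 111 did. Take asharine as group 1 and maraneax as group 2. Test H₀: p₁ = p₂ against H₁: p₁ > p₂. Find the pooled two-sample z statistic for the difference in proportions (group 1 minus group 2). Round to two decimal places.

z = -0.41

p̂₁ = 142/643 = 0.22084, p̂₂ = 111/480 = 0.23125.
Pooled p̂ = (142+111)/(643+480) = 253/1123 = 0.22529.
SE = √(p̂(1−p̂)(1/n₁+1/n₂)) = √(0.22529·0.77471·0.00363854) = √(0.00063505) = 0.02520.
z = (0.22084 − 0.23125)/0.02520 = -0.01041/0.02520 = -0.41.
p-value = P(Z > -0.413) ≈ 0.6602.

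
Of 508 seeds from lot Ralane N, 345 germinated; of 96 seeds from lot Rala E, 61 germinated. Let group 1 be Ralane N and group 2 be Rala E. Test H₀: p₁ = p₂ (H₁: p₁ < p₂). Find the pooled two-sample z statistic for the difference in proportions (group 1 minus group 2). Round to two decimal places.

p̂₁ = 345/508 ≈ 0.6791, p̂₂ = 61/96 ≈ 0.6354.
Pooled p̂ = (345+61)/(508+96) = 406/604 = 0.6722.
SE = √(p̂(1−p̂)(1/n₁+1/n₂)) = √(0.6722·0.3278·0.0123852) = √(0.0027291) = 0.0522.
z = (0.6791 − 0.6354)/0.0522 = 0.0437/0.0522 = 0.84.
p-value = P(Z < 0.837) ≈ 0.7987.

z = 0.84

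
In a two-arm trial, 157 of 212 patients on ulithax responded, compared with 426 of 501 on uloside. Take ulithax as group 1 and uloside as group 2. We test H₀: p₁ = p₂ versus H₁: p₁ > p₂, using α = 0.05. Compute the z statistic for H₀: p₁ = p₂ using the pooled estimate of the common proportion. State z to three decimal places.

p̂₁ = 157/212 ≈ 0.740566, p̂₂ = 426/501 ≈ 0.850299.
Pooled p̂ = (157+426)/(212+501) = 583/713 = 0.817672.
SE = √(p̂(1−p̂)(1/n₁+1/n₂)) = √(0.817672·0.182328·0.00671299) = √(0.0010008) = 0.031635.
z = (0.740566 − 0.850299)/0.031635 = -0.109733/0.031635 = -3.469.
p-value = P(Z > -3.469) ≈ 0.9997, so at α = 0.05 we fail to reject H₀.

z = -3.469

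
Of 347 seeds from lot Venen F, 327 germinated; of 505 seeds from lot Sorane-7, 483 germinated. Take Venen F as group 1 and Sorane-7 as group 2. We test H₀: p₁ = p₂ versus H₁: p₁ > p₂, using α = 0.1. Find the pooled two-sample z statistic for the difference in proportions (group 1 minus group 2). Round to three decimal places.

p̂₁ = 327/347 = 0.94236, p̂₂ = 483/505 = 0.95644.
Pooled p̂ = (327+483)/(347+505) = 810/852 = 0.95070.
SE = √(0.0468657 × 0.00486204) = 0.01510.
z = (0.94236 − 0.95644)/0.01510 = -0.01408/0.01510 = -0.932.
p-value = P(Z > -0.932) ≈ 0.8244; since p > α = 0.1, fail to reject H₀.

z = -0.932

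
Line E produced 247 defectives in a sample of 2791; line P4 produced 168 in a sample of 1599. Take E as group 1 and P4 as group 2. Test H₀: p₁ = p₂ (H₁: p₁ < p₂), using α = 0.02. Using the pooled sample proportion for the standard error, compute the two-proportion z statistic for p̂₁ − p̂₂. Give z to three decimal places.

z = -1.805

p̂₁ = 247/2791 ≈ 0.08850, p̂₂ = 168/1599 ≈ 0.10507.
Pooled p̂ = (247+168)/(2791+1599) = 415/4390 = 0.09453.
SE = √(p̂(1−p̂)(1/n₁+1/n₂)) = √(0.09453·0.90547·0.000983685) = √(8.42001e-05) = 0.00918.
z = (0.08850 − 0.10507)/0.00918 = -0.01657/0.00918 = -1.805.
p-value = P(Z < -1.805) ≈ 0.0355. With α = 0.02, fail to reject H₀.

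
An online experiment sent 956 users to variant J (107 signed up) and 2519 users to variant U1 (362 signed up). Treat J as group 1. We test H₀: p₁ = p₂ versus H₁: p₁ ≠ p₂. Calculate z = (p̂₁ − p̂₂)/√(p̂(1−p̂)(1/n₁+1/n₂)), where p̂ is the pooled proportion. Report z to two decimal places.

z = -2.45

p̂₁ = 107/956 ≈ 0.1119, p̂₂ = 362/2519 ≈ 0.1437.
Pooled p̂ = (107+362)/(956+2519) = 469/3475 = 0.1350.
SE = √(0.116749 × 0.00144301) = 0.0130.
z = (0.1119 − 0.1437)/0.0130 = -0.0318/0.0130 = -2.45.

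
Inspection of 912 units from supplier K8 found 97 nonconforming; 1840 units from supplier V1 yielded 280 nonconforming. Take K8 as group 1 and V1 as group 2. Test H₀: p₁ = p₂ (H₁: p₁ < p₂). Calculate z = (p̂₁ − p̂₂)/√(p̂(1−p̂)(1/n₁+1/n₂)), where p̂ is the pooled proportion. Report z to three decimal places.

p̂₁ = 97/912 ≈ 0.106360, p̂₂ = 280/1840 ≈ 0.152174.
Pooled p̂ = (97+280)/(912+1840) = 377/2752 = 0.136991.
SE = √(0.118225 × 0.00163997) = 0.013924.
z = (0.106360 − 0.152174)/0.013924 = -0.045814/0.013924 = -3.290.
p-value = P(Z < -3.290) ≈ 0.0005.

z = -3.290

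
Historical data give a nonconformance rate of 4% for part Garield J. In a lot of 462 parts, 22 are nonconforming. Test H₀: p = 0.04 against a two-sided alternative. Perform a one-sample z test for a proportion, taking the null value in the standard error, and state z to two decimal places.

p̂ = 22/462 = 0.0476.
Under H₀, SE = √(0.04·0.96/462) = √(8.31169e-05) = 0.0091.
z = (0.0476 − 0.04)/0.0091 = 0.0076/0.0091 = 0.84.
p-value = 2·P(Z > 0.836) ≈ 0.4033.

z = 0.84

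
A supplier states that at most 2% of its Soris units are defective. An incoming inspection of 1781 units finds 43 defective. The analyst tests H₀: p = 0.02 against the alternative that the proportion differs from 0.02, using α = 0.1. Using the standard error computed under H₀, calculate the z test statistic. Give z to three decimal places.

p̂ = 43/1781 ≈ 0.024144.
SE = √(p₀(1−p₀)/n) = √(0.0196/1781) = 0.003317.
z = (0.024144 − 0.02)/0.003317 = 0.004144/0.003317 = 1.249.
p-value = 2·P(Z > 1.249) ≈ 0.2116. With α = 0.1, fail to reject H₀.

z = 1.249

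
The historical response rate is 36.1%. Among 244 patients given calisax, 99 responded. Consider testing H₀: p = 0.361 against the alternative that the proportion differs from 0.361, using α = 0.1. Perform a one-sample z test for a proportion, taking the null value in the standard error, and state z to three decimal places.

p̂ = 99/244 ≈ 0.40574.
Under H₀, SE = √(0.361·0.639/244) = √(0.000945406) = 0.03075.
z = (0.40574 − 0.361)/0.03075 = 0.04474/0.03075 = 1.455.
p-value = 2·P(Z > 1.455) ≈ 0.1457. With α = 0.1, fail to reject H₀.

z = 1.455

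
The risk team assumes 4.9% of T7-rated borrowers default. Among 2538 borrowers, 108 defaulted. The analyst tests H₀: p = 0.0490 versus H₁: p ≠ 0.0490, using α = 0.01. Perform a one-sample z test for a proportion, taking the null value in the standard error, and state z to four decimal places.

z = -1.5045

p̂ = 108/2538 ≈ 0.0425532.
Under H₀, SE = √(0.049·0.951/2538) = √(1.83605e-05) = 0.0042849.
z = (0.0425532 − 0.049)/0.0042849 = -0.0064468/0.0042849 = -1.5045.
Two-sided p-value ≈ 2·Φ(−1.505) = 0.1324. With α = 0.01, fail to reject H₀.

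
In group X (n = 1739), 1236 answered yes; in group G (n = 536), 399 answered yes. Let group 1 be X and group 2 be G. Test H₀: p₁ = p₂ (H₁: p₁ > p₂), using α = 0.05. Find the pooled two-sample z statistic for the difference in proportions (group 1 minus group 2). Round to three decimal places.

z = -1.515

p̂₁ = 1236/1739 = 0.71075, p̂₂ = 399/536 = 0.74440.
Pooled p̂ = (1236+399)/(1739+536) = 1635/2275 = 0.71868.
SE = √(p̂(1−p̂)(1/n₁+1/n₂)) = √(0.71868·0.28132·0.00244071) = √(0.00049346) = 0.02221.
z = (0.71075 − 0.74440)/0.02221 = -0.03365/0.02221 = -1.515.
p-value = P(Z > -1.515) ≈ 0.9351. With α = 0.05, fail to reject H₀.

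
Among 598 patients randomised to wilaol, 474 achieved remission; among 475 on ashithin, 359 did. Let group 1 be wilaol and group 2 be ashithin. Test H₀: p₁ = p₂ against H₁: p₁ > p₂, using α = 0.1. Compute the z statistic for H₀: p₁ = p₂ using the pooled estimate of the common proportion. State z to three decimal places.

p̂₁ = 474/598 = 0.79264, p̂₂ = 359/475 = 0.75579.
Pooled p̂ = (474+359)/(598+475) = 833/1073 = 0.77633.
SE = √(p̂(1−p̂)(1/n₁+1/n₂)) = √(0.77633·0.22367·0.0037775) = √(0.000655936) = 0.02561.
z = (0.79264 − 0.75579)/0.02561 = 0.03685/0.02561 = 1.439.
p-value = P(Z > 1.439) ≈ 0.0751. With α = 0.1, reject H₀.

z = 1.439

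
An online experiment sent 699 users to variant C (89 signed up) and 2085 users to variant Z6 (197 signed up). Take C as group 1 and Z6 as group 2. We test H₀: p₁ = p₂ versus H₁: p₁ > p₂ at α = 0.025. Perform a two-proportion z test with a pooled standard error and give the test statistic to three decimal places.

p̂₁ = 89/699 = 0.12732, p̂₂ = 197/2085 = 0.09448.
Pooled p̂ = (89+197)/(699+2085) = 286/2784 = 0.10273.
SE = √(0.0921765 × 0.00191023) = 0.01327.
z = (0.12732 − 0.09448)/0.01327 = 0.03284/0.01327 = 2.475.
p-value = P(Z > 2.475) ≈ 0.0067, so at α = 0.025 we reject H₀.

z = 2.475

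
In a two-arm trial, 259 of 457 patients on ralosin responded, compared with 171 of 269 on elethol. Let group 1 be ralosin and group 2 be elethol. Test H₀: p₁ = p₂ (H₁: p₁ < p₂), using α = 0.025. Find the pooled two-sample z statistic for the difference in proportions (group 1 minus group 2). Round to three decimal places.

p̂₁ = 259/457 = 0.56674, p̂₂ = 171/269 = 0.63569.
Pooled p̂ = (259+171)/(457+269) = 430/726 = 0.59229.
SE = √(p̂(1−p̂)(1/n₁+1/n₂)) = √(0.59229·0.40771·0.00590566) = √(0.00142612) = 0.03776.
z = (0.56674 − 0.63569)/0.03776 = -0.06895/0.03776 = -1.826.
p-value = P(Z < -1.826) ≈ 0.0339; since p > α = 0.025, fail to reject H₀.

z = -1.826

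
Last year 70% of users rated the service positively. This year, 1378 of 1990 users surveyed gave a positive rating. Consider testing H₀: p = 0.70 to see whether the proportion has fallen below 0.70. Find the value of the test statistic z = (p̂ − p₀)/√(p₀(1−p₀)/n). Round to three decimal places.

z = -0.734

p̂ = 1378/1990 = 0.69246.
Standard error under H₀: √(0.7×0.3/1990) = 0.01027.
z = (0.69246 − 0.7)/0.01027 = -0.00754/0.01027 = -0.734.
p-value = P(Z < -0.734) ≈ 0.2315.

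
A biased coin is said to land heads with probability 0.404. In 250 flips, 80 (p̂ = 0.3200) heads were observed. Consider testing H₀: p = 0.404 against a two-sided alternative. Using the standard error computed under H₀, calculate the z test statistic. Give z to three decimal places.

z = -2.707

p̂ = 80/250 ≈ 0.32000.
Standard error under H₀: √(0.404×0.596/250) = 0.03103.
z = (0.32000 − 0.404)/0.03103 = -0.08400/0.03103 = -2.707.
Two-sided p-value ≈ 2·Φ(−2.707) = 0.0068.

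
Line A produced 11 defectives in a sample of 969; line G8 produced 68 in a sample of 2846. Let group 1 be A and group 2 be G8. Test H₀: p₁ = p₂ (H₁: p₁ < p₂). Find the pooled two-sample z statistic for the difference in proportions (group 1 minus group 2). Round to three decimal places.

z = -2.368

p̂₁ = 11/969 = 0.011352, p̂₂ = 68/2846 = 0.023893.
Pooled p̂ = (11+68)/(969+2846) = 79/3815 = 0.020708.
SE = √(0.0202789 × 0.00138336) = 0.005297.
z = (0.011352 − 0.023893)/0.005297 = -0.012541/0.005297 = -2.368.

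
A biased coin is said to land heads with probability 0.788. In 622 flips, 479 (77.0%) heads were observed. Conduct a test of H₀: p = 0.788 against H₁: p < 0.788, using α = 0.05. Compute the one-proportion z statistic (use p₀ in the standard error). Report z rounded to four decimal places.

p̂ = 479/622 ≈ 0.770096.
SE = √(p₀(1−p₀)/n) = √(0.16706/622) = 0.016388.
z = (0.770096 − 0.788)/0.016388 = -0.017904/0.016388 = -1.0925.
p-value = P(Z < -1.092) ≈ 0.1373, so at α = 0.05 we fail to reject H₀.

z = -1.0925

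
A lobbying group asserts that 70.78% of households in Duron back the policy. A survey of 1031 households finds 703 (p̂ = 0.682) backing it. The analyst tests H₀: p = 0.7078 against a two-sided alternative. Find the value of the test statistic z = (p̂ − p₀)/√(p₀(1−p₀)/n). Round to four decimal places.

z = -1.8313

p̂ = 703/1031 ≈ 0.6818623.
SE = √(p₀(1−p₀)/n) = √(0.20682/1031) = 0.0141634.
z = (0.6818623 − 0.7078)/0.0141634 = -0.0259377/0.0141634 = -1.8313.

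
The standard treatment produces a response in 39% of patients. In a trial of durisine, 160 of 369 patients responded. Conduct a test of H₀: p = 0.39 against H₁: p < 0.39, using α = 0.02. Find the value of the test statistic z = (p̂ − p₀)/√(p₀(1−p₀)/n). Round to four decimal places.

z = 1.7173

p̂ = 160/369 ≈ 0.433604.
Under H₀, SE = √(0.39·0.61/369) = √(0.000644715) = 0.025391.
z = (0.433604 − 0.39)/0.025391 = 0.043604/0.025391 = 1.7173.
p-value = P(Z < 1.717) ≈ 0.9570. With α = 0.02, fail to reject H₀.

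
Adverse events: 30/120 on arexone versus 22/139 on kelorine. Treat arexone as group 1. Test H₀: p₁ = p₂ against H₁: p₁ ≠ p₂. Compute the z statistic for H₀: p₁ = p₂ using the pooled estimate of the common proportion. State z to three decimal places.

z = 1.838

p̂₁ = 30/120 ≈ 0.25000, p̂₂ = 22/139 ≈ 0.15827.
Pooled p̂ = (30+22)/(120+139) = 52/259 = 0.20077.
SE = √(0.160463 × 0.0155276) = 0.04992.
z = (0.25000 − 0.15827)/0.04992 = 0.09173/0.04992 = 1.838.
p-value = 2·P(Z > 1.838) ≈ 0.0661.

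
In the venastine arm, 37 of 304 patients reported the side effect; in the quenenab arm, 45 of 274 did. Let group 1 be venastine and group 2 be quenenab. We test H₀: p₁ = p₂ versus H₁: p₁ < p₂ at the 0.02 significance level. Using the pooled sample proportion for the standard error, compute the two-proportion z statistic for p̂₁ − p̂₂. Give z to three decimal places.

p̂₁ = 37/304 = 0.12171, p̂₂ = 45/274 = 0.16423.
Pooled p̂ = (37+45)/(304+274) = 82/578 = 0.14187.
SE = √(0.121742 × 0.00693911) = 0.02907.
z = (0.12171 − 0.16423)/0.02907 = -0.04252/0.02907 = -1.463.
p-value = P(Z < -1.463) ≈ 0.0717. With α = 0.02, fail to reject H₀.

z = -1.463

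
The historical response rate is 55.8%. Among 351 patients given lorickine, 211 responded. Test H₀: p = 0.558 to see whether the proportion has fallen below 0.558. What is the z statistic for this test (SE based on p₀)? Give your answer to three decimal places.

z = 1.627

p̂ = 211/351 ≈ 0.60114.
SE = √(p₀(1−p₀)/n) = √(0.24664/351) = 0.02651.
z = (0.60114 − 0.558)/0.02651 = 0.04314/0.02651 = 1.627.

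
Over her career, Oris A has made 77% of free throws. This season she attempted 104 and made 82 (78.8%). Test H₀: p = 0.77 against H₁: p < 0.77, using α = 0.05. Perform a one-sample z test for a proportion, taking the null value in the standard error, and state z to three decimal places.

z = 0.447

p̂ = 82/104 ≈ 0.78846.
SE = √(p₀(1−p₀)/n) = √(0.1771/104) = 0.04127.
z = (0.78846 − 0.77)/0.04127 = 0.01846/0.04127 = 0.447.
p-value = P(Z < 0.447) ≈ 0.6727. With α = 0.05, fail to reject H₀.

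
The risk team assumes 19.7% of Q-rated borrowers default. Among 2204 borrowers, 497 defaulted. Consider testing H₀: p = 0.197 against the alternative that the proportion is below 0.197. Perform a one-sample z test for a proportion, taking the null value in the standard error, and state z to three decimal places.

z = 3.364

p̂ = 497/2204 ≈ 0.225499.
SE = √(p₀(1−p₀)/n) = √(0.15819/2204) = 0.008472.
z = (0.225499 − 0.197)/0.008472 = 0.028499/0.008472 = 3.364.
p-value = P(Z < 3.364) ≈ 0.9996.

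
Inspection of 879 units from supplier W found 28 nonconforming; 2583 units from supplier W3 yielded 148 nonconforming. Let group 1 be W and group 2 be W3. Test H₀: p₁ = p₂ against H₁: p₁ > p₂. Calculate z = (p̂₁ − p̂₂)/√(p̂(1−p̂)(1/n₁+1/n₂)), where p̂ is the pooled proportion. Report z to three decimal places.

p̂₁ = 28/879 = 0.03185, p̂₂ = 148/2583 = 0.05730.
Pooled p̂ = (28+148)/(879+2583) = 176/3462 = 0.05084.
SE = √(p̂(1−p̂)(1/n₁+1/n₂)) = √(0.05084·0.94916·0.0015248) = √(7.35766e-05) = 0.00858.
z = (0.03185 − 0.05730)/0.00858 = -0.02545/0.00858 = -2.966.

z = -2.966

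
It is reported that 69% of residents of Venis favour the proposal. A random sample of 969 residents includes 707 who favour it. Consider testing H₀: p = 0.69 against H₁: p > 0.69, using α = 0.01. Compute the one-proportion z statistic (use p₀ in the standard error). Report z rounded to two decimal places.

z = 2.67

p̂ = 707/969 ≈ 0.72962.
Standard error under H₀: √(0.69×0.31/969) = 0.01486.
z = (0.72962 − 0.69)/0.01486 = 0.03962/0.01486 = 2.67.
p-value = P(Z > 2.667) ≈ 0.0038. With α = 0.01, reject H₀.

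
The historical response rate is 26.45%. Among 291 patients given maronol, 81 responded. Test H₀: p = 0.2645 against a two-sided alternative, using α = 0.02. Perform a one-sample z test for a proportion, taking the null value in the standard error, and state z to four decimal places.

z = 0.5357

p̂ = 81/291 ≈ 0.278351.
SE = √(p₀(1−p₀)/n) = √(0.19454/291) = 0.025856.
z = (0.278351 − 0.2645)/0.025856 = 0.013851/0.025856 = 0.5357.
Two-sided p-value ≈ 2·Φ(−0.536) = 0.5922; since p > α = 0.02, fail to reject H₀.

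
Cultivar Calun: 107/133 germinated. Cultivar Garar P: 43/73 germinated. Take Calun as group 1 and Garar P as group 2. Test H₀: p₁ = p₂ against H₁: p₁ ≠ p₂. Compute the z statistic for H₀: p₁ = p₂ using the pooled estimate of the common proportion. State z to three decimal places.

z = 3.325

p̂₁ = 107/133 ≈ 0.80451, p̂₂ = 43/73 ≈ 0.58904.
Pooled p̂ = (107+43)/(133+73) = 150/206 = 0.72816.
SE = √(0.197945 × 0.0212174) = 0.06481.
z = (0.80451 − 0.58904)/0.06481 = 0.21547/0.06481 = 3.325.
Two-sided p-value ≈ 2·Φ(−3.325) = 0.0009.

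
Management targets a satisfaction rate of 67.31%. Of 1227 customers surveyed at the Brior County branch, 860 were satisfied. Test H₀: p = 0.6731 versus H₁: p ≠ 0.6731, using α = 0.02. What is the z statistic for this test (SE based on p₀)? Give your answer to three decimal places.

p̂ = 860/1227 = 0.70090.
SE = √(p₀(1−p₀)/n) = √(0.22004/1227) = 0.01339.
z = (0.70090 − 0.6731)/0.01339 = 0.02780/0.01339 = 2.076.
p-value = 2·P(Z > 2.076) ≈ 0.0379. With α = 0.02, fail to reject H₀.

z = 2.076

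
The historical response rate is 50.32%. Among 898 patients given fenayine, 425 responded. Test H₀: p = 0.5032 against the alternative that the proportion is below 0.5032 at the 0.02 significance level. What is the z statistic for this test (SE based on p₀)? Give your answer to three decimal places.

p̂ = 425/898 ≈ 0.47327.
Under H₀, SE = √(0.5032·0.4968/898) = √(0.000278385) = 0.01668.
z = (0.47327 − 0.5032)/0.01668 = -0.02993/0.01668 = -1.794.
p-value = P(Z < -1.794) ≈ 0.0364, so at α = 0.02 we fail to reject H₀.

z = -1.794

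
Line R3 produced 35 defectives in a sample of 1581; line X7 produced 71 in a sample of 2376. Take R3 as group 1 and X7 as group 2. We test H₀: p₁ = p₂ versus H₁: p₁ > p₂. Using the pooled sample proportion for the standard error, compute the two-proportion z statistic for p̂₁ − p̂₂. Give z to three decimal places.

z = -1.478

p̂₁ = 35/1581 = 0.022138, p̂₂ = 71/2376 = 0.029882.
Pooled p̂ = (35+71)/(1581+2376) = 106/3957 = 0.026788.
SE = √(p̂(1−p̂)(1/n₁+1/n₂)) = √(0.026788·0.973212·0.00105339) = √(2.74622e-05) = 0.005240.
z = (0.022138 − 0.029882)/0.005240 = -0.007744/0.005240 = -1.478.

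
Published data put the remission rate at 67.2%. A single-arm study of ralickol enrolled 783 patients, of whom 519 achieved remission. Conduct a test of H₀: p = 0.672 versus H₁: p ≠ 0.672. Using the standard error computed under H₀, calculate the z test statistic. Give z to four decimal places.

z = -0.5462

p̂ = 519/783 = 0.6628352.
Standard error under H₀: √(0.672×0.328/783) = 0.0167780.
z = (0.6628352 − 0.672)/0.0167780 = -0.0091648/0.0167780 = -0.5462.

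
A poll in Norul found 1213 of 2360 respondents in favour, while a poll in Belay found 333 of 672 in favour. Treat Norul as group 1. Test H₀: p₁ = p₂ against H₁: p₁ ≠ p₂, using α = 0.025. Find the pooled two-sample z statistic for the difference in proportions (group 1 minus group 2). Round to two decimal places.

p̂₁ = 1213/2360 = 0.5140, p̂₂ = 333/672 = 0.4955.
Pooled p̂ = (1213+333)/(2360+672) = 1546/3032 = 0.5099.
SE = √(0.249902 × 0.00191182) = 0.0219.
z = (0.5140 − 0.4955)/0.0219 = 0.0185/0.0219 = 0.84.
p-value = 2·P(Z > 0.844) ≈ 0.3987. With α = 0.025, fail to reject H₀.

z = 0.84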